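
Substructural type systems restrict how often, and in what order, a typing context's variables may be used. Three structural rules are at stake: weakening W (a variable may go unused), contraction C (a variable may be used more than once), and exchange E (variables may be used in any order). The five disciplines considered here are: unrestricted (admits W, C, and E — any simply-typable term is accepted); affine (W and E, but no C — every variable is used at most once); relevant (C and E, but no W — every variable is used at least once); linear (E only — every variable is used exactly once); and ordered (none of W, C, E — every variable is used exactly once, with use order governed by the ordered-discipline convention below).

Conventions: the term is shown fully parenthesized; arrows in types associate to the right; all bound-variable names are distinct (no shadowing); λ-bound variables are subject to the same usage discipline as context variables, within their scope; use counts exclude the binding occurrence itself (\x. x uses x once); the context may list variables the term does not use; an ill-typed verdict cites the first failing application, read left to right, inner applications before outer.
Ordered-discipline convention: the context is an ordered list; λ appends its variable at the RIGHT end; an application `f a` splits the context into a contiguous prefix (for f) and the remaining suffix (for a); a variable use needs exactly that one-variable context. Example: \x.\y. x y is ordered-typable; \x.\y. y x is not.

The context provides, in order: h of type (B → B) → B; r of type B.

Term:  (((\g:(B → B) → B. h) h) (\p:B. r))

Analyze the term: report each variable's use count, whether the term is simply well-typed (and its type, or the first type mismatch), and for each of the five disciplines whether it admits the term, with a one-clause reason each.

usage: h: 2; r: 1; g (λ-bound): 0; p (λ-bound): 0
use order (left to right): h, h, r
typing: well-typed at B
ordered: ✗, repeated use of h ×2; g, p left unused
linear: ✗, repeated use of h ×2; g, p left unused
affine: ✗, repeated use of h ×2
relevant: ✗, g, p left unused
unrestricted: ✓, simply typable at B; W, C, E all held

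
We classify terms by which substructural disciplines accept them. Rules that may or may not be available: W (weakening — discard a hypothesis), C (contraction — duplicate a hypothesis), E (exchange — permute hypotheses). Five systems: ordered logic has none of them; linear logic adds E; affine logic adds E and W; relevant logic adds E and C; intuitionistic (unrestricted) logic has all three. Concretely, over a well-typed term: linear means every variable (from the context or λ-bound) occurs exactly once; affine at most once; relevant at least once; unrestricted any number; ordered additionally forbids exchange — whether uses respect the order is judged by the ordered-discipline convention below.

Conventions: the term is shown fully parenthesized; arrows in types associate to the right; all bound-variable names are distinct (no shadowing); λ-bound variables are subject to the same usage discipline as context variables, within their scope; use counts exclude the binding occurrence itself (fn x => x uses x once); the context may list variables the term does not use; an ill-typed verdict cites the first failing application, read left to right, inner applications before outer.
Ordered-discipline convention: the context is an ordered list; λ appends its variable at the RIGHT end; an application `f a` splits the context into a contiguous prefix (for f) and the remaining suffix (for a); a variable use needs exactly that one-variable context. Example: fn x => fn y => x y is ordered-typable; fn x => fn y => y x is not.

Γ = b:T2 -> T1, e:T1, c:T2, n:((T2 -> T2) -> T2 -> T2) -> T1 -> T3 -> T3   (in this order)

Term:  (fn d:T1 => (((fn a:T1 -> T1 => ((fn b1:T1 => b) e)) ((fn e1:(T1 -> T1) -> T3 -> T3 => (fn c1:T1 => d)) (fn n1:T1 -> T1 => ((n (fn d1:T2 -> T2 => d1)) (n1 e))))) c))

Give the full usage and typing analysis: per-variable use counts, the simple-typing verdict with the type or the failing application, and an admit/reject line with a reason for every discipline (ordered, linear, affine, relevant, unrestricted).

use counts: b: 1; e: 2; c: 1; n: 1; d (bound): 1; a (bound): 0; b1 (bound): 0; e1 (bound): 0; c1 (bound): 0; n1 (bound): 1; d1 (bound): 1
use order (left to right): b, e, d, n, d1, n1, e, c
typing: the term checks, with type T1 -> T1
ordered ✗ (repeated use of e ×2; unused: a, b1, e1, c1 — weakening required)
linear ✗ (repeated use of e ×2; unused: a, b1, e1, c1 — weakening required)
affine ✗ (repeated use of e ×2)
relevant ✗ (unused: a, b1, e1, c1 — weakening required)
unrestricted ✓ (simply typable at T1 -> T1; W, C, E all held)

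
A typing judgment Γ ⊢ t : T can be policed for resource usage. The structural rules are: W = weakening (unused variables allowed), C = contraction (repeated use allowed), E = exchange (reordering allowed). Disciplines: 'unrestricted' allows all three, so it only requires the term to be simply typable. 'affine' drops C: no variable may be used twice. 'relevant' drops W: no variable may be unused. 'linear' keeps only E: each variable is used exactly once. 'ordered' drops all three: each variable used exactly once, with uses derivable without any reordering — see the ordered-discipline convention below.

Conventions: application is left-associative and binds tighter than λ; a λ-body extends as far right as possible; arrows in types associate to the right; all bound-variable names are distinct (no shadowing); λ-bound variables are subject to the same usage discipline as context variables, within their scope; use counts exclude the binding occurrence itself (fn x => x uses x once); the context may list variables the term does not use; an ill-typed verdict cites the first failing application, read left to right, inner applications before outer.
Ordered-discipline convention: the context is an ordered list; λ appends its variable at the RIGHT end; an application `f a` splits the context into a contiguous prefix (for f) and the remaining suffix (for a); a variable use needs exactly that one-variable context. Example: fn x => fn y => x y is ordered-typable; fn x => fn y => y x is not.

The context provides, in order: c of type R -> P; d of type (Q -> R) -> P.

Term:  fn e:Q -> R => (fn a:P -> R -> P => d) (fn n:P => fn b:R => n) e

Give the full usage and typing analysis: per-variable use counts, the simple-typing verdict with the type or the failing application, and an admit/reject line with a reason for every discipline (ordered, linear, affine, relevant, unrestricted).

counts: c: 0, d: 1, e [bound]: 1, a [bound]: 0, n [bound]: 1, b [bound]: 0
left-to-right use order: d, n, e
typing: ✓ — (Q -> R) -> P
ordered: ✗, c, a, b never used (weakening)
linear: ✗, c, a, b never used (weakening)
affine: ✓, none of c, d, e, a, n, b used more than once
relevant: ✗, c, a, b never used (weakening)
unrestricted: ✓, well-typed at (Q -> R) -> P; no restrictions here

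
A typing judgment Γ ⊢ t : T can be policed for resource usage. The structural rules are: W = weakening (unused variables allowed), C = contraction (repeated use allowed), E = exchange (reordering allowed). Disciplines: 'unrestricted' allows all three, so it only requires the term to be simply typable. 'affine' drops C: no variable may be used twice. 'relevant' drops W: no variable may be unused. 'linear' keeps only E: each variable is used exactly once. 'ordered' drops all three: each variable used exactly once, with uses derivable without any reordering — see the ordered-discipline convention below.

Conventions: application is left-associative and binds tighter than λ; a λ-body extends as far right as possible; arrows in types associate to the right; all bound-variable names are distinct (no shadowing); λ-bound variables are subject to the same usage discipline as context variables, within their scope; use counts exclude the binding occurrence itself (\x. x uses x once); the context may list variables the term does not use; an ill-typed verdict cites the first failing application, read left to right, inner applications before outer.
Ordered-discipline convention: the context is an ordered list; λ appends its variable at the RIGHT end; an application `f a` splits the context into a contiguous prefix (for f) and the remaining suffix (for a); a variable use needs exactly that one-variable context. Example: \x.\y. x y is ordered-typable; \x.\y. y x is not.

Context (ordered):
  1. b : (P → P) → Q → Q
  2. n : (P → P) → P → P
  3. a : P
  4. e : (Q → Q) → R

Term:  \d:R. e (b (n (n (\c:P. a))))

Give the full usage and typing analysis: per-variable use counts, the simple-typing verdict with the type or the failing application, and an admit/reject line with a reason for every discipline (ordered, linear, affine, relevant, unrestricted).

use counts: b: 1×, n: 2×, a: 1×, e: 1×, d (λ-bound): 0×, c (λ-bound): 0×
left-to-right use order: e, b, n, n, a
typing: well-typed — term : R → R
ordered ✗ (needs contraction — n ×2; d, c left unused)
linear ✗ (needs contraction — n ×2; d, c left unused)
affine ✗ (needs contraction — n ×2)
relevant ✗ (d, c left unused)
unrestricted ✓ (typability at R → R is all that's needed)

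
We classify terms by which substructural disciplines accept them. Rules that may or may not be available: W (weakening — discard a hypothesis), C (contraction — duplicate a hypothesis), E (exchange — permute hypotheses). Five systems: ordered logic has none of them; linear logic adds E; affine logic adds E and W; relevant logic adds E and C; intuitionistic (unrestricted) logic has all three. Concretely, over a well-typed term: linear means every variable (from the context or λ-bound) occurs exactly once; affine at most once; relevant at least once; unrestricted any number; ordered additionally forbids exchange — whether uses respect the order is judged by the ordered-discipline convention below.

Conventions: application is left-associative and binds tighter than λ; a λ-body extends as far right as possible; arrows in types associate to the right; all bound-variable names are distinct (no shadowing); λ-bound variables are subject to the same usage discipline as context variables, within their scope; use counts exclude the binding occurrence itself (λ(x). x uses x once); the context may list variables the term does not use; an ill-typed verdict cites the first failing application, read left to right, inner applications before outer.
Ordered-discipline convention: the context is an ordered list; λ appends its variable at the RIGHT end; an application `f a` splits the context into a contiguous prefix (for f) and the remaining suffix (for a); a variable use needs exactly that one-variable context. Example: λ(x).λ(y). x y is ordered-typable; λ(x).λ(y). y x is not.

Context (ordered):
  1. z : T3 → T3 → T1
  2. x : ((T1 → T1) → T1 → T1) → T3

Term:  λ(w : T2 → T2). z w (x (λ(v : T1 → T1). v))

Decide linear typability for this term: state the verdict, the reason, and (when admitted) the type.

no — the type mismatch rejects it
counts: z: 1; x: 1; w [bound]: 1; v [bound]: 1
use order (left to right): z, w, x, v
typing: ill-typed: an argument T2 → T2 mismatches the expected T3
summary: ordered ✗, linear ✗, affine ✗, relevant ✗, unrestricted ✗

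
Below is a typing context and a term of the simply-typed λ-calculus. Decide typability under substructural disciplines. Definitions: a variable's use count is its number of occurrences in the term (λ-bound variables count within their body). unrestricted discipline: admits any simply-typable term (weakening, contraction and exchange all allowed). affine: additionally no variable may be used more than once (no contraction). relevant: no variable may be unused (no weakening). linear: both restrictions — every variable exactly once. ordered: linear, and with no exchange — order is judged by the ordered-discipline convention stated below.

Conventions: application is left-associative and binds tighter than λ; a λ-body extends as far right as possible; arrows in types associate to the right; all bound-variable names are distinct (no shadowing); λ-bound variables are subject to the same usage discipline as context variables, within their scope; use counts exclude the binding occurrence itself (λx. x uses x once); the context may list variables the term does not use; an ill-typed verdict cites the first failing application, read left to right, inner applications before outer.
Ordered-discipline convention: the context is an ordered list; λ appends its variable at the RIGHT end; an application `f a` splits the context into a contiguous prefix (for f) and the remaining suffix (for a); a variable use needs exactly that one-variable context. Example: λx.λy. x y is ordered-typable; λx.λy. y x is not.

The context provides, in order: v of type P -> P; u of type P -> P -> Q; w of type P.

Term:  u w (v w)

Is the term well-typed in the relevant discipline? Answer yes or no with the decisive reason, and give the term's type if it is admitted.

yes — at least one use each (v, u, w); term : Q
usage: v: 1×, u: 1×, w: 2×
use order (left to right): u, w, v, w
typing: ✓ — Q
all disciplines: ordered ✗ | linear ✗ | affine ✗ | relevant ✓ | unrestricted ✓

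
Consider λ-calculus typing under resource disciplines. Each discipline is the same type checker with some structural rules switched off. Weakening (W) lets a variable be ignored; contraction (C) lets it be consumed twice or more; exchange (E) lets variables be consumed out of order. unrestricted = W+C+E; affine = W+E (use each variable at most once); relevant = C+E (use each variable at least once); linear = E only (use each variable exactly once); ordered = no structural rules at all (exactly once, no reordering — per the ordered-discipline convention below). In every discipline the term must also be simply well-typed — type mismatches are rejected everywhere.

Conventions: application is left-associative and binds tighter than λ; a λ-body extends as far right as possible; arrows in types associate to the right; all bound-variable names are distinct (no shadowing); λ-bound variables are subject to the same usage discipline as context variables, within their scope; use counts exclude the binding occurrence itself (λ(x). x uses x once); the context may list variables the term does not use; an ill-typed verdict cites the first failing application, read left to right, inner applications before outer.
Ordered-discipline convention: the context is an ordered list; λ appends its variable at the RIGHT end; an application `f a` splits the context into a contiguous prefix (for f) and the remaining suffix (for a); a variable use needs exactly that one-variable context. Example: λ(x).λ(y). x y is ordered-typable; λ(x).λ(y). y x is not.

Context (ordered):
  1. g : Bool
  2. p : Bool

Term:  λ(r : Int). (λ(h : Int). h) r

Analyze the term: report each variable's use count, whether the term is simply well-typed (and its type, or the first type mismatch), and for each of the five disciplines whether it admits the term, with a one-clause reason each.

usage: g: 0, p: 0, r (bound): 1, h (bound): 1
order of uses: h, r
typing: well-typed at Int -> Int
ordered ✗ (g, p never used (weakening))
linear ✗ (g, p never used (weakening))
affine ✓ (g, p, r, h: no repeats, contraction unneeded)
relevant ✗ (g, p never used (weakening))
unrestricted ✓ (type-checks (Int -> Int) and nothing is barred)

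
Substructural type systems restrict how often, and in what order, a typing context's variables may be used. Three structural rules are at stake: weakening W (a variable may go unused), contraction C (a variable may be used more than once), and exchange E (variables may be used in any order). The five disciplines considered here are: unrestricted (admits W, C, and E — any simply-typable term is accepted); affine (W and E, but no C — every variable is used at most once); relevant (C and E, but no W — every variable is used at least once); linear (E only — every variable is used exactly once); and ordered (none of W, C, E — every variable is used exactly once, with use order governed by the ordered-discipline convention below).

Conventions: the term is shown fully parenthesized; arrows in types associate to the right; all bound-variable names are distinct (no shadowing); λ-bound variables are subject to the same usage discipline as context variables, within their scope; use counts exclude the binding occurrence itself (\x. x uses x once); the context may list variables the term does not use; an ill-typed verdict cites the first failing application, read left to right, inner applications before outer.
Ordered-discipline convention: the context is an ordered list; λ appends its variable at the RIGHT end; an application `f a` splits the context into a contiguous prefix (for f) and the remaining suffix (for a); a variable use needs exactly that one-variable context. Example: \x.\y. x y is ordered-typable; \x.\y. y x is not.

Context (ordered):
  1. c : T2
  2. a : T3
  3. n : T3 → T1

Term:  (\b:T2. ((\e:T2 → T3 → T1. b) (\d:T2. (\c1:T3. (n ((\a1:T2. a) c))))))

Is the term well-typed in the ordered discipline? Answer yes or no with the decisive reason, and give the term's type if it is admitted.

no — e, d, c1, a1 left unused
use counts: c: 1×, a: 1×, n: 1×, b (λ-bound): 1×, e (λ-bound): 0×, d (λ-bound): 0×, c1 (λ-bound): 0×, a1 (λ-bound): 0×
uses in reading order: b, n, a, c
typing: well-typed — term : T2 → T2
all disciplines: ordered ✗; linear ✗; affine ✓; relevant ✗; unrestricted ✓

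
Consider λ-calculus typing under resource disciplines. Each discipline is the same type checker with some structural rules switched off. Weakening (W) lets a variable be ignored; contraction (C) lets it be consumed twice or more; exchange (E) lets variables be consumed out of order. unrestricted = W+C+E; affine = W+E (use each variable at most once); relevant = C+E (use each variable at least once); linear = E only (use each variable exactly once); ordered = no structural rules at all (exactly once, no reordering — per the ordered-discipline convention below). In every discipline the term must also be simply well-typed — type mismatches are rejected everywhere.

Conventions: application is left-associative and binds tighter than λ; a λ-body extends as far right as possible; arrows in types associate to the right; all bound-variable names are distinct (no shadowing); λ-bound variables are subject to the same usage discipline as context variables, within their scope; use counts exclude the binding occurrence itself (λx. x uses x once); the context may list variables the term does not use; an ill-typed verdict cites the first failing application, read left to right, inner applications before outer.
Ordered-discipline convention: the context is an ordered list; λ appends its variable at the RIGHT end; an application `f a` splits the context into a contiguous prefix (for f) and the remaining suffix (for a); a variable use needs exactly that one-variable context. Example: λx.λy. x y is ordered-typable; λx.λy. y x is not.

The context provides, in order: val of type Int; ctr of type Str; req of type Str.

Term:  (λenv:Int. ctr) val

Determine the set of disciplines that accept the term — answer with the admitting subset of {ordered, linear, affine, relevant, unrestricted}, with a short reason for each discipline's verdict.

admitted in: affine, unrestricted
variable uses: val ×1, ctr ×1, req ×0, env (bound) ×0
uses in reading order: ctr, val
typing: ✓ — Str
ordered: ✗, needs weakening: req, env unused
linear: ✗, needs weakening: req, env unused
affine: ✓, none of val, ctr, req, env used more than once
relevant: ✗, needs weakening: req, env unused
unrestricted: ✓, type-checks (Str) and nothing is barred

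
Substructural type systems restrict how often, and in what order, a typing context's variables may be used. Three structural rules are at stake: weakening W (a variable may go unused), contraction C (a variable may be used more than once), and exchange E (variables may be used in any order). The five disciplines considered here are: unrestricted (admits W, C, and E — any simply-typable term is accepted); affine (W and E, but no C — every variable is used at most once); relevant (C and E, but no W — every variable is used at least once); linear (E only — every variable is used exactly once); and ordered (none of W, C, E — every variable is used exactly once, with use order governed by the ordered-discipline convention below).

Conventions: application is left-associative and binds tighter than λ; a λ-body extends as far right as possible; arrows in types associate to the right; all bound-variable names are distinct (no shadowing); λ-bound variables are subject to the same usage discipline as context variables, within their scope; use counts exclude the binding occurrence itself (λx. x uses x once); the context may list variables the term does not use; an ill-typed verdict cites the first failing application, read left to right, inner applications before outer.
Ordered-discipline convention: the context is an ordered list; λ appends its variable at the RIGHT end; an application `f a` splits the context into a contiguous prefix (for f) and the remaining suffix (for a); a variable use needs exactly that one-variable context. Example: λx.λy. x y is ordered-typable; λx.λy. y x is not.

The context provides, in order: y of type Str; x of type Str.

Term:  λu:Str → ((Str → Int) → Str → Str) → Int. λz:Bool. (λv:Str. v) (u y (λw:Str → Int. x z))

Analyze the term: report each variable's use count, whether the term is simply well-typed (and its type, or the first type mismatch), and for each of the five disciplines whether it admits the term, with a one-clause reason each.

variable uses: y: 1; x: 1; u (λ-bound): 1; z (λ-bound): 1; v (λ-bound): 1; w (λ-bound): 0
use order (left to right): v, u, y, x, z
typing: ill-typed: non-arrow in function slot: Str
ordered: ✗, not simply typable
linear: ✗, fails simple typing
affine: ✗, a type mismatch blocks all five
relevant: ✗, the type mismatch rejects it
unrestricted: ✗, not simply typable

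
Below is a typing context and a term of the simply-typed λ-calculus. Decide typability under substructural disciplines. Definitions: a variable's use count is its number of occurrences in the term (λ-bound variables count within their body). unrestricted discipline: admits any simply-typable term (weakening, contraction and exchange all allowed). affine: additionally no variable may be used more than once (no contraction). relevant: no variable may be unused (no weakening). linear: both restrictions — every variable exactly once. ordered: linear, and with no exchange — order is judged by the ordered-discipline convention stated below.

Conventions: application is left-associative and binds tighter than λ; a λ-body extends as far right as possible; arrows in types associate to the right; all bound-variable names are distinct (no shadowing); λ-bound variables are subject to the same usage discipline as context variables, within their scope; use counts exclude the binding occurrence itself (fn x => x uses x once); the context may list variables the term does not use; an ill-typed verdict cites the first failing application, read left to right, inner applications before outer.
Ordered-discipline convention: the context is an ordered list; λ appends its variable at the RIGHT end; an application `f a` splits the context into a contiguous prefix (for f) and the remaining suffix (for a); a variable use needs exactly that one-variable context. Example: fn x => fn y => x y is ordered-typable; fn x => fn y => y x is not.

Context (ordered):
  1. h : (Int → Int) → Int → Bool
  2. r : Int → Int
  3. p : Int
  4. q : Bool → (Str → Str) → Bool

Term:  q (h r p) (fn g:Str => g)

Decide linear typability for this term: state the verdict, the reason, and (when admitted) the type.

yes — single use per variable (h, r, p, q, g); term : Bool
use counts: h ×1; r ×1; p ×1; q ×1; g (λ-bound) ×1
uses in reading order: q, h, r, p, g
typing: well-typed — term : Bool
all disciplines: ordered ✗; linear ✓; affine ✓; relevant ✓; unrestricted ✓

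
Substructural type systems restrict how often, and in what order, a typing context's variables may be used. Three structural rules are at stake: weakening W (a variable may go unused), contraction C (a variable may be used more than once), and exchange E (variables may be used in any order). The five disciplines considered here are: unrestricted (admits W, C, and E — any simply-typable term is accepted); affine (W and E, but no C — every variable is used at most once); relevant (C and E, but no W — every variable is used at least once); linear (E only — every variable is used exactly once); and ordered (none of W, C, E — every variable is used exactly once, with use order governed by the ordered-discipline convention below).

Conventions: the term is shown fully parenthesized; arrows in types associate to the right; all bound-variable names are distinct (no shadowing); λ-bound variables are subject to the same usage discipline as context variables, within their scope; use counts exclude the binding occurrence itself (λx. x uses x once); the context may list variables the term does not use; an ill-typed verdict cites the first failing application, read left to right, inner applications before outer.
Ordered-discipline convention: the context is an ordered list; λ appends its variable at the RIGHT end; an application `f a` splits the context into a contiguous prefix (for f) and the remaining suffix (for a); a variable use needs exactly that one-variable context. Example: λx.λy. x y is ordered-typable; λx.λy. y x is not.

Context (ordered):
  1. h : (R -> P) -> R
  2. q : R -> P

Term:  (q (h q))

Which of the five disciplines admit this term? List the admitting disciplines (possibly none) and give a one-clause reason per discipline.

admitted by: relevant, unrestricted
variable uses: h: 1×; q: 2×
use order (left to right): q, h, q
typing: well-typed — term : P
ordered ✗ (q ×2 used more than once (contraction))
linear ✗ (q ×2 used more than once (contraction))
affine ✗ (q ×2 used more than once (contraction))
relevant ✓ (none of h, q goes unused)
unrestricted ✓ (typability at P is all that's needed)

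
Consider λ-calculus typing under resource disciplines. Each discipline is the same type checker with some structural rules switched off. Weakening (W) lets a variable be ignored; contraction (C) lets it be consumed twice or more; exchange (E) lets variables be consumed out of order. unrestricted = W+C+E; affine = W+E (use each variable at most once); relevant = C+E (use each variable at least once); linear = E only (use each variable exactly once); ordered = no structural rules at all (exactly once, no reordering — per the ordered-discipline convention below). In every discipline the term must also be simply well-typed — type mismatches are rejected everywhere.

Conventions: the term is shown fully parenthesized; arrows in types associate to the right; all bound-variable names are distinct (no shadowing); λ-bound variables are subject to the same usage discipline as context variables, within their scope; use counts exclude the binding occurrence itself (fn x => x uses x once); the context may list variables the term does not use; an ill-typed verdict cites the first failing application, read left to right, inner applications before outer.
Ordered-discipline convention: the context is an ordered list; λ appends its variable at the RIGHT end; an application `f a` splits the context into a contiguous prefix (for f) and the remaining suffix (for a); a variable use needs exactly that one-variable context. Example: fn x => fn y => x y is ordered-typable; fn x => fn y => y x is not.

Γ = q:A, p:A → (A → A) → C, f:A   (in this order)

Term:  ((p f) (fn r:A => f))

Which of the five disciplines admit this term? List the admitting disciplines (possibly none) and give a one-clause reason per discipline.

accepted by: unrestricted
usage: q: 0×; p: 1×; f: 2×; r [bound]: 0×
order of uses: p, f, f
typing: well-typed — term : C
ordered: ✗, uses contraction: f ×2; q, r left unused
linear: ✗, uses contraction: f ×2; q, r left unused
affine: ✗, uses contraction: f ×2
relevant: ✗, q, r left unused
unrestricted: ✓, well-typed at C; no restrictions here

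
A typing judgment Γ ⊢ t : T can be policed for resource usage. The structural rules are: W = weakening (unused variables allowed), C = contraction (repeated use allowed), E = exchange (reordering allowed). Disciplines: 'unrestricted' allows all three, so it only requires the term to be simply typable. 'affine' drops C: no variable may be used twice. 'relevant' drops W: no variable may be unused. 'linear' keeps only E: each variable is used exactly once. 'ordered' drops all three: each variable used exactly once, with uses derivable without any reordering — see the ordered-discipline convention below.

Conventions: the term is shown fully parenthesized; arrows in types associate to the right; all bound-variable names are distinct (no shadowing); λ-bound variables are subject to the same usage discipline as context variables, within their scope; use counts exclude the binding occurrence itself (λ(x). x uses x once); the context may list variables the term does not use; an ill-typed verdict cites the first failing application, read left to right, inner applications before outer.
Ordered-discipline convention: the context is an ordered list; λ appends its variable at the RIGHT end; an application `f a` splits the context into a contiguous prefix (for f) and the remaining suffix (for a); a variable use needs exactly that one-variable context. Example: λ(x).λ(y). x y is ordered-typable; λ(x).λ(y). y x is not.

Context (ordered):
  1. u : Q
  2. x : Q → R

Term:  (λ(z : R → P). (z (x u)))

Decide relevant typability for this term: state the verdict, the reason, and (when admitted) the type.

yes — at least one use each (u, x, z); term : (R → P) → P
use counts: u ×1; x ×1; z [bound] ×1
use order (left to right): z, x, u
typing: well-typed — term : (R → P) → P
per-discipline verdicts: ordered ✗, linear ✓, affine ✓, relevant ✓, unrestricted ✓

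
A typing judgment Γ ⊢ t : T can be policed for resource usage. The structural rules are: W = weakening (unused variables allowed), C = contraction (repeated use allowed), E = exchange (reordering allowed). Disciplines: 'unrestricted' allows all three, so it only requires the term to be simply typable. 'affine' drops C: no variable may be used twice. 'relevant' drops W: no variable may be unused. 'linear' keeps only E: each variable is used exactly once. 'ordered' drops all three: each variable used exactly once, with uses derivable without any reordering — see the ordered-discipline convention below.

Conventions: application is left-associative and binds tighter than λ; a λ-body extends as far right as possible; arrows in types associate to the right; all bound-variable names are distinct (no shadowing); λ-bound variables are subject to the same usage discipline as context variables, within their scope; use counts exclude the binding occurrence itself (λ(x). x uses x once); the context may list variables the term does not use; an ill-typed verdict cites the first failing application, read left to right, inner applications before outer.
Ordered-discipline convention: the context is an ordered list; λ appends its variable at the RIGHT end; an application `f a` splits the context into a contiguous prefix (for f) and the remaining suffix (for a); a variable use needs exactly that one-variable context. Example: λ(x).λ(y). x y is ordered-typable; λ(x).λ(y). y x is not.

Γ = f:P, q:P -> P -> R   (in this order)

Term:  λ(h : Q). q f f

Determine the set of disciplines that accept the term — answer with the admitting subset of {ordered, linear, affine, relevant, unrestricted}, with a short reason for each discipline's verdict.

admitted in: unrestricted
counts: f: 2; q: 1; h [bound]: 0
left-to-right use order: q, f, f
typing: well-typed at Q -> R
ordered: ✗ — f ×2 used more than once (contraction); h left unused
linear: ✗ — f ×2 used more than once (contraction); h left unused
affine: ✗ — f ×2 used more than once (contraction)
relevant: ✗ — h left unused
unrestricted: ✓ — type-checks (Q -> R) and nothing is barred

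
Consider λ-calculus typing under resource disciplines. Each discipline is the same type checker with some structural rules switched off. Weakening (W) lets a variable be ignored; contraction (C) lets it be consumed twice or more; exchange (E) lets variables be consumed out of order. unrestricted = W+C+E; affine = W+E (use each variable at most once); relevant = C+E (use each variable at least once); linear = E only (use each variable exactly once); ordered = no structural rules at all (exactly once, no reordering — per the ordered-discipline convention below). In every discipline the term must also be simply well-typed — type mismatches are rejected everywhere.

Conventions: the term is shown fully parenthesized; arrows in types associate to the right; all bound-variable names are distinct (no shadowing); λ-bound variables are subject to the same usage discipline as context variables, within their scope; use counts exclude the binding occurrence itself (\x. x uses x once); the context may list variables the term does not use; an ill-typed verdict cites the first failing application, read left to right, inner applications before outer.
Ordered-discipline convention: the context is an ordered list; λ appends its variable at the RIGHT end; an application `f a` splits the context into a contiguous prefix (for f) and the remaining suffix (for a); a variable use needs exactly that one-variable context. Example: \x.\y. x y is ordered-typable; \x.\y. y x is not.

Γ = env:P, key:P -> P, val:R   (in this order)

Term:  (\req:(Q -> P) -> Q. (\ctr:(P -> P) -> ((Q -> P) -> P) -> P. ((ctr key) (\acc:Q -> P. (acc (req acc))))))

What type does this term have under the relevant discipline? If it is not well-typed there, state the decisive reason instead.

not well-typed under relevant — needs weakening: env, val unused
counts: env ×0; key ×1; val ×0; req [bound] ×1; ctr [bound] ×1; acc [bound] ×2
uses in reading order: ctr, key, acc, req, acc
typing: the term checks, with type ((Q -> P) -> Q) -> ((P -> P) -> ((Q -> P) -> P) -> P) -> P
all disciplines: ordered ✗ | linear ✗ | affine ✗ | relevant ✗ | unrestricted ✓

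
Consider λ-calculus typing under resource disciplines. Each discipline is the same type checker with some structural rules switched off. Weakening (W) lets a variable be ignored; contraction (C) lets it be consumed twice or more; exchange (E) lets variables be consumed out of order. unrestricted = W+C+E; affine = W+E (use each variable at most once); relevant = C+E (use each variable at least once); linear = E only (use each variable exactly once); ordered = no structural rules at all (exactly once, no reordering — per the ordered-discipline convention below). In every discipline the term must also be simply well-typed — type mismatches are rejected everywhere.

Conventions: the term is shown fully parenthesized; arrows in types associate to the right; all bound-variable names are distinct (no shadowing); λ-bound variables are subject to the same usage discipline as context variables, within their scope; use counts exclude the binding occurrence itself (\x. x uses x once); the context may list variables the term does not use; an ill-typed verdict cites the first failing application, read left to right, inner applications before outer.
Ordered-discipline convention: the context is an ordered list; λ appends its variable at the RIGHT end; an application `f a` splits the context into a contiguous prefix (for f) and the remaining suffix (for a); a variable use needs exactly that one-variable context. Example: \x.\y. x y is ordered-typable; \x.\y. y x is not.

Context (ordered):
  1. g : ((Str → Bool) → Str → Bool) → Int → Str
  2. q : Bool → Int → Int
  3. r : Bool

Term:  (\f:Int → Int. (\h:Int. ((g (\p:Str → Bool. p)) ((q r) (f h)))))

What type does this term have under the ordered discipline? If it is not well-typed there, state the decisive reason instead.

term : (Int → Int) → Int → Str
use counts: g: 1×, q: 1×, r: 1×, f (bound): 1×, h (bound): 1×, p (bound): 1×
uses in reading order: g, p, q, r, f, h
typing: well-typed at (Int → Int) → Int → Str
summary: ordered ✓; linear ✓; affine ✓; relevant ✓; unrestricted ✓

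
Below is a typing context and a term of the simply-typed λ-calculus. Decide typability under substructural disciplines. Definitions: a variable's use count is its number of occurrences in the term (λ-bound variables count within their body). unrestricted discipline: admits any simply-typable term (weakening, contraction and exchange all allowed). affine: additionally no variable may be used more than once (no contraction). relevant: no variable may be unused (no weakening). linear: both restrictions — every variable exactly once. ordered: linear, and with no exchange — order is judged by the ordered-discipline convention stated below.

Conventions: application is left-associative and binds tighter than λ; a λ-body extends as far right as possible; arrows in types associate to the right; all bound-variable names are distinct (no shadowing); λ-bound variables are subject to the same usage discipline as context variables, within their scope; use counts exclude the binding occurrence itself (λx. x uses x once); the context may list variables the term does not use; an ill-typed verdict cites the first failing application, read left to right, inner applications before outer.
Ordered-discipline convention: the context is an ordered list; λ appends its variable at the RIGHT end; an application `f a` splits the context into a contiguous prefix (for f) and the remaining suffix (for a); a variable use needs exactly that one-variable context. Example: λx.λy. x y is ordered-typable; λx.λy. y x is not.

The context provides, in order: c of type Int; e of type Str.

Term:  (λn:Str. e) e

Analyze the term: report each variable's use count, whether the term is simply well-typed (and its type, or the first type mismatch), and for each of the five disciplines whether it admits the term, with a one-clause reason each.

counts: c: 0×, e: 2×, n (bound): 0×
order of uses: e, e
typing: ✓ — Str
ordered ✗ (e ×2 used more than once (contraction); c, n never used (weakening))
linear ✗ (e ×2 used more than once (contraction); c, n never used (weakening))
affine ✗ (e ×2 used more than once (contraction))
relevant ✗ (c, n never used (weakening))
unrestricted ✓ (typability at Str is all that's needed)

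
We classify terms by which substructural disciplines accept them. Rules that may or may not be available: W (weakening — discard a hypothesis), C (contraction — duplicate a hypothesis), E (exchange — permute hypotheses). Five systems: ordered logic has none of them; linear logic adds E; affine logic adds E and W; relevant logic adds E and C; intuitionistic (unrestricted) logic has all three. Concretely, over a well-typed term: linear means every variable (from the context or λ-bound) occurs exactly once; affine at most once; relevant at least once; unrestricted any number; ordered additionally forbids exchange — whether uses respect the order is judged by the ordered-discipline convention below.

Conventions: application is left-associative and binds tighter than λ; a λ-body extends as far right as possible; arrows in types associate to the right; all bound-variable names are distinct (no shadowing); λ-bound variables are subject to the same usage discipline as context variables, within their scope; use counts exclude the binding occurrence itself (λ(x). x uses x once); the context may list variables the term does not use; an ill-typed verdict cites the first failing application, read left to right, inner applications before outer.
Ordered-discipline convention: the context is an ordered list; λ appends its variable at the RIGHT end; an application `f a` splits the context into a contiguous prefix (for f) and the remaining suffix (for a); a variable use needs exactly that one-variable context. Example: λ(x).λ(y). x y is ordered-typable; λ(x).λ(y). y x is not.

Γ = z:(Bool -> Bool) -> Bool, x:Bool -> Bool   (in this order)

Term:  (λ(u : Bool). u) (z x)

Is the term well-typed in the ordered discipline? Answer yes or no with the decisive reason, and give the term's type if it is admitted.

yes — z, x, u: once each, no exchange needed; term : Bool
use counts: z=1, x=1, u (bound)=1
left-to-right use order: u, z, x
typing: well-typed at Bool
per-discipline verdicts: ordered ✓ | linear ✓ | affine ✓ | relevant ✓ | unrestricted ✓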